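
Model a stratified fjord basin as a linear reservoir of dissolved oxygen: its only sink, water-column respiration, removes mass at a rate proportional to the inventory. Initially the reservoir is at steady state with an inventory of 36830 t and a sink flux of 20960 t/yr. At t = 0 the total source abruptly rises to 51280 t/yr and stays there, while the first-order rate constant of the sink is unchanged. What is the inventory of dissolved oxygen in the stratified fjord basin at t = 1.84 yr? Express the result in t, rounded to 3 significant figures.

The sink rate constant is k = F₀/M₀ = 20960/36830 = 0.5691 yr⁻¹.
Solving dM/dt = F₁ − kM with M(0) = M₀ gives M(t) = F₁/k + (M₀ − F₁/k)·e^(−kt).
F₁/k = 51280/0.5691 = 90107 t; kt = 0.5691 × 1.84 = 1.047, e^(−kt) = 0.3509.
M(1.84) = 90107 + (36830 − 90107) × 0.3509 = 90107 − 18700 = 71410 t.

71400 t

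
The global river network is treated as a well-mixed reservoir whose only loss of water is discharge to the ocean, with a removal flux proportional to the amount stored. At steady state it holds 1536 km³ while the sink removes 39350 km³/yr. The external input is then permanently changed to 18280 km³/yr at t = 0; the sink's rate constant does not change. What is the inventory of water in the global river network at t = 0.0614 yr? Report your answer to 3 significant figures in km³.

τ = M₀/F₀ = 1536/39350 = 0.03903 yr; rate constant k = 1/τ.
New steady state M_∞ = F₁/k = F₁·τ = 18280 × 0.03903 = 713.55 km³.
M(t) = M_∞ + (M₀ − M_∞)·e^(−t/τ); t/τ = 0.0614/0.03903 = 1.573, so e^(−t/τ) = 0.2074.
M(t) = 713.55 + 822.5 × 0.2074 = 884.15 km³.

884 km³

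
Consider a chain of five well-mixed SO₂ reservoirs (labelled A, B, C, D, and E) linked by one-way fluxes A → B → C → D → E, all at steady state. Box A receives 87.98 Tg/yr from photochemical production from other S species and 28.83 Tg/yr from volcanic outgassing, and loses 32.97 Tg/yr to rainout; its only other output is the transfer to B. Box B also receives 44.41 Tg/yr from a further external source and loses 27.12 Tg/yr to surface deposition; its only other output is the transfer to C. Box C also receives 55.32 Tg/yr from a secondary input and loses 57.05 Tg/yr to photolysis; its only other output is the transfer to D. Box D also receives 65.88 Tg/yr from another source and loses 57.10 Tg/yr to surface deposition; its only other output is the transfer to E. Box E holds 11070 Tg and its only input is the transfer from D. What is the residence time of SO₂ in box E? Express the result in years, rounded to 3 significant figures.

102 yr

Box A: F(A→B) = (87.98 + 28.83) − 32.97 = 83.840 Tg/yr.
Box B: F(B→C) = (83.840 + 44.41) − 27.12 = 101.13 Tg/yr.
Box C: F(C→D) = (101.13 + 55.32) − 57.05 = 99.400 Tg/yr.
Box D: F(D→E) = (99.400 + 65.88) − 57.10 = 108.18 Tg/yr.
Box E throughput = its input = 108.18 Tg/yr; τ = 11070 / 108.18 = 102.3 yr.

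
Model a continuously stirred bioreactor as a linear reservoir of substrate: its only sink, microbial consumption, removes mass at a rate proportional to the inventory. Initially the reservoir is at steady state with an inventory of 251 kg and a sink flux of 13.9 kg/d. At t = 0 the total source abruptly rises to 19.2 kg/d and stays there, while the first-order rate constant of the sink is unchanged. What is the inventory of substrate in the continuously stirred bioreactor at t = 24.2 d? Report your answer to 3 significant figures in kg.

τ = M₀/F₀ = 251/13.9 = 18.06 d; rate constant k = 1/τ.
New steady state M_∞ = F₁/k = F₁·τ = 19.2 × 18.06 = 346.71 kg.
M(t) = M_∞ + (M₀ − M_∞)·e^(−t/τ); t/τ = 24.2/18.06 = 1.340, so e^(−t/τ) = 0.2618.
M(t) = 346.71 − 95.71 × 0.2618 = 321.65 kg.

322 kg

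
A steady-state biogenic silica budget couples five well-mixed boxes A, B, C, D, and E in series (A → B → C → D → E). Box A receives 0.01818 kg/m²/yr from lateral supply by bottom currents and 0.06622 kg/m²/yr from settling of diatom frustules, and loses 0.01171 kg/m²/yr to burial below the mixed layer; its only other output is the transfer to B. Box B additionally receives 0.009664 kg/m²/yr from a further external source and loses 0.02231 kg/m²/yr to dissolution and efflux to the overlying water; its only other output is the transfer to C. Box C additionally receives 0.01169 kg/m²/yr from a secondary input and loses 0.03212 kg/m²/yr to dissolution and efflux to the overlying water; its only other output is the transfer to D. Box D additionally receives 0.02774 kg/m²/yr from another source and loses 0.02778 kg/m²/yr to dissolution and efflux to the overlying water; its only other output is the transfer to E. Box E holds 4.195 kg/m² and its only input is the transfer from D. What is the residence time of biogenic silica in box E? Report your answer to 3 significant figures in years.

Box A: F(A→B) = (0.01818 + 0.06622) − 0.01171 = 0.072690 kg/m²/yr.
Box B: F(B→C) = (0.072690 + 0.009664) − 0.02231 = 0.060044 kg/m²/yr.
Box C: F(C→D) = (0.060044 + 0.01169) − 0.03212 = 0.039614 kg/m²/yr.
Box D: F(D→E) = (0.039614 + 0.02774) − 0.02778 = 0.039574 kg/m²/yr.
Box E throughput = its input = 0.039574 kg/m²/yr; τ = 4.195 / 0.039574 = 106.0 yr.

106 yr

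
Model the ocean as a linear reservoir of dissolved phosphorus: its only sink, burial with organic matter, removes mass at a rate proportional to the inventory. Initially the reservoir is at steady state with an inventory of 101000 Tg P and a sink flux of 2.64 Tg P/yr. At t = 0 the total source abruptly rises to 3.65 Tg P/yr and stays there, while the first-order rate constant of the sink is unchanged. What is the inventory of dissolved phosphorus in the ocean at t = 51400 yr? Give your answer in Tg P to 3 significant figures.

The sink rate constant is k = F₀/M₀ = 2.64/101000 = 2.614×10^-5 yr⁻¹.
Solving dM/dt = F₁ − kM with M(0) = M₀ gives M(t) = F₁/k + (M₀ − F₁/k)·e^(−kt).
F₁/k = 3.65/2.614×10^-5 = 139640 Tg P; kt = 2.614×10^-5 × 51400 = 1.344, e^(−kt) = 0.2609.
M(51400) = 139640 + (101000 − 139640) × 0.2609 = 139640 − 10080 = 129560 Tg P.

130000 Tg P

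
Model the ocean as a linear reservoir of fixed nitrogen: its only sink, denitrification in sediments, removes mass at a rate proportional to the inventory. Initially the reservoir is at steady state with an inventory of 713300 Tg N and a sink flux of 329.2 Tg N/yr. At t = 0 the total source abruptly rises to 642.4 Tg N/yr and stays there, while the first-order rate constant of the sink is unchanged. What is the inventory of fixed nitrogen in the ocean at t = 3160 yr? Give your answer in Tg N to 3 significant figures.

1.23×10^6 Tg N

The sink rate constant is k = F₀/M₀ = 329.2/713300 = 0.0004615 yr⁻¹.
Solving dM/dt = F₁ − kM with M(0) = M₀ gives M(t) = F₁/k + (M₀ − F₁/k)·e^(−kt).
F₁/k = 642.4/0.0004615 = 1.3919×10^6 Tg N; kt = 0.0004615 × 3160 = 1.458, e^(−kt) = 0.2326.
M(3160) = 1.3919×10^6 + (713300 − 1.3919×10^6) × 0.2326 = 1.3919×10^6 − 157900 = 1.2341×10^6 Tg N.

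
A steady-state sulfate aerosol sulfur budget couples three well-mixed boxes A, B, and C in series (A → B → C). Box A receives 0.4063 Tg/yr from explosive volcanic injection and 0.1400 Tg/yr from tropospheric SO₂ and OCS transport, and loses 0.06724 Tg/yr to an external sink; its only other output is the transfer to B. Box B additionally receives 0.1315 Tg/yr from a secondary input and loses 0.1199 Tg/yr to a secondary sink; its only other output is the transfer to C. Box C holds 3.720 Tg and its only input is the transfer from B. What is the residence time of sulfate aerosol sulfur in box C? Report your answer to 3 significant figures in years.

7.58 yr

Box A: F(A→B) = (0.4063 + 0.1400) − 0.06724 = 0.47906 Tg/yr.
Box B: F(B→C) = (0.47906 + 0.1315) − 0.1199 = 0.49066 Tg/yr.
Box C throughput = its input = 0.49066 Tg/yr; τ = 3.720 / 0.49066 = 7.582 yr.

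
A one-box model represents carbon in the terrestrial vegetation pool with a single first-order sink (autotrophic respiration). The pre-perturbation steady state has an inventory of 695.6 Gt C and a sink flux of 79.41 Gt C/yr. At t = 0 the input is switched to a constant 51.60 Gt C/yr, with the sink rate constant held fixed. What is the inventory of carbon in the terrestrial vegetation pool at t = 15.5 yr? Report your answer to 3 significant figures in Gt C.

494 Gt C

τ = M₀/F₀ = 695.6/79.41 = 8.760 yr; rate constant k = 1/τ.
New steady state M_∞ = F₁/k = F₁·τ = 51.60 × 8.760 = 452.00 Gt C.
M(t) = M_∞ + (M₀ − M_∞)·e^(−t/τ); t/τ = 15.5/8.760 = 1.769, so e^(−t/τ) = 0.1704.
M(t) = 452.00 + 243.6 × 0.1704 = 493.51 Gt C.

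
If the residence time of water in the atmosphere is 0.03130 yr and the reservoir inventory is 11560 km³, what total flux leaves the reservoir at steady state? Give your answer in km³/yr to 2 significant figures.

F = M / τ = 11560 / 0.03130 = 369300 km³/yr.

370000 km³/yr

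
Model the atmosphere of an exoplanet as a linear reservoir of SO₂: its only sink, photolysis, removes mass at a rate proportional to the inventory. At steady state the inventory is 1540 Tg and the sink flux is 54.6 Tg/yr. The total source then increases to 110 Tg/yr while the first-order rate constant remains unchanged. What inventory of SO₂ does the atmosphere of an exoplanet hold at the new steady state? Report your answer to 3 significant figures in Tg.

Rate constant k = F/M = 54.6 / 1540 = 0.03545 yr⁻¹.
At the new steady state, source = k·M_new ⇒ M_new = 110 / 0.03545 = 3103 Tg.
(Equivalently M_new = M × F_new/F_old = 1540 × 110/54.6.)

3100 Tg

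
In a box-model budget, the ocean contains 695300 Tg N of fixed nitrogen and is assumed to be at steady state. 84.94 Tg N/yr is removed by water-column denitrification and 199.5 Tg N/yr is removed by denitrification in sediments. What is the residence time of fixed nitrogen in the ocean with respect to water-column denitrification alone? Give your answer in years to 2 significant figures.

8200 yr

Residence time with respect to a single sink: τ = M / F_sink.
τ = 695300 / 84.94 = 8186 yr.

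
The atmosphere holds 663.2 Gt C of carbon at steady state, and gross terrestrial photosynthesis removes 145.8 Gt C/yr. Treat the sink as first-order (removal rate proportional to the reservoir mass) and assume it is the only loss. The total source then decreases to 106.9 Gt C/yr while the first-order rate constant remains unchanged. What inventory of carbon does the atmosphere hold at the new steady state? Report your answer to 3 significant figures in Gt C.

Rate constant k = F/M = 145.8 / 663.2 = 0.2198 yr⁻¹.
At the new steady state, source = k·M_new ⇒ M_new = 106.9 / 0.2198 = 486.3 Gt C.
(Equivalently M_new = M × F_new/F_old = 663.2 × 106.9/145.8.)

486 Gt C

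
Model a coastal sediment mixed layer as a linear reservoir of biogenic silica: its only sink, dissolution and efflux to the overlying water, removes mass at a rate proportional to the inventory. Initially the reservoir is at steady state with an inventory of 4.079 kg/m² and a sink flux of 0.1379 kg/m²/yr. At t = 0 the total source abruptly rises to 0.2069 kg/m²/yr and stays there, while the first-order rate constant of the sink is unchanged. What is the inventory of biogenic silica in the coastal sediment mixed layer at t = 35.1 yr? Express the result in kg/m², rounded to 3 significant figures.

τ = M₀/F₀ = 4.079/0.1379 = 29.58 yr; rate constant k = 1/τ.
New steady state M_∞ = F₁/k = F₁·τ = 0.2069 × 29.58 = 6.1200 kg/m².
M(t) = M_∞ + (M₀ − M_∞)·e^(−t/τ); t/τ = 35.1/29.58 = 1.187, so e^(−t/τ) = 0.3052.
M(t) = 6.1200 − 2.041 × 0.3052 = 5.4970 kg/m².

5.50 kg/m²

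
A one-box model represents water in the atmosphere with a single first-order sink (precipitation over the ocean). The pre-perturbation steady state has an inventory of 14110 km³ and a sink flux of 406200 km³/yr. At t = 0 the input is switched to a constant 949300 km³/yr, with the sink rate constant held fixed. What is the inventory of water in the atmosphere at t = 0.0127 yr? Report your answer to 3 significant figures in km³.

τ = M₀/F₀ = 14110/406200 = 0.03474 yr; rate constant k = 1/τ.
New steady state M_∞ = F₁/k = F₁·τ = 949300 × 0.03474 = 32975 km³.
M(t) = M_∞ + (M₀ − M_∞)·e^(−t/τ); t/τ = 0.0127/0.03474 = 0.3656, so e^(−t/τ) = 0.6938.
M(t) = 32975 − 18870 × 0.6938 = 19887 km³.

19900 km³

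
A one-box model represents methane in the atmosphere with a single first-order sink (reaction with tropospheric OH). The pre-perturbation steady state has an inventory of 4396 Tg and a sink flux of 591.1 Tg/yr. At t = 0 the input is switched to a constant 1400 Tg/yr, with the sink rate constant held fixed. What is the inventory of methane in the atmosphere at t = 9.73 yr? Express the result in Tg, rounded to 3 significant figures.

τ = M₀/F₀ = 4396/591.1 = 7.437 yr; rate constant k = 1/τ.
New steady state M_∞ = F₁/k = F₁·τ = 1400 × 7.437 = 10412 Tg.
M(t) = M_∞ + (M₀ − M_∞)·e^(−t/τ); t/τ = 9.73/7.437 = 1.308, so e^(−t/τ) = 0.2703.
M(t) = 10412 − 6016 × 0.2703 = 8785.9 Tg.

8790 Tg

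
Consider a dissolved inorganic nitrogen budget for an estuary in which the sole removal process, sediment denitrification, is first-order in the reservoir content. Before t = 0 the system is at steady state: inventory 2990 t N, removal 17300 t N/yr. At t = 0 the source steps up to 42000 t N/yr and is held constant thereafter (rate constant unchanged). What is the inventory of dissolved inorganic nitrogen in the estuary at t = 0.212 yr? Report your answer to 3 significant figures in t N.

6010 t N

The sink rate constant is k = F₀/M₀ = 17300/2990 = 5.786 yr⁻¹.
Solving dM/dt = F₁ − kM with M(0) = M₀ gives M(t) = F₁/k + (M₀ − F₁/k)·e^(−kt).
F₁/k = 42000/5.786 = 7259.0 t N; kt = 5.786 × 0.212 = 1.227, e^(−kt) = 0.2933.
M(0.212) = 7259.0 + (2990 − 7259.0) × 0.2933 = 7259.0 − 1252 = 6007.0 t N.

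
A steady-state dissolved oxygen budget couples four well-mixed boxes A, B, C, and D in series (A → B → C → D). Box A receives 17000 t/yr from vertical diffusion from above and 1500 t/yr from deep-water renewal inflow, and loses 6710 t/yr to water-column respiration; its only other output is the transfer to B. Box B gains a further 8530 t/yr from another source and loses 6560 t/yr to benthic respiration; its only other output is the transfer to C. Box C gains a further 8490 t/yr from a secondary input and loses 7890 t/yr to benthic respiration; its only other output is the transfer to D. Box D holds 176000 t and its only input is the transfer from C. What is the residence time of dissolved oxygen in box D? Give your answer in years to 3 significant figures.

Box A: F(A→B) = (17000 + 1500) − 6710 = 11790 t/yr.
Box B: F(B→C) = (11790 + 8530) − 6560 = 13760 t/yr.
Box C: F(C→D) = (13760 + 8490) − 7890 = 14360 t/yr.
Box D throughput = its input = 14360 t/yr; τ = 176000 / 14360 = 12.26 yr.

12.3 yr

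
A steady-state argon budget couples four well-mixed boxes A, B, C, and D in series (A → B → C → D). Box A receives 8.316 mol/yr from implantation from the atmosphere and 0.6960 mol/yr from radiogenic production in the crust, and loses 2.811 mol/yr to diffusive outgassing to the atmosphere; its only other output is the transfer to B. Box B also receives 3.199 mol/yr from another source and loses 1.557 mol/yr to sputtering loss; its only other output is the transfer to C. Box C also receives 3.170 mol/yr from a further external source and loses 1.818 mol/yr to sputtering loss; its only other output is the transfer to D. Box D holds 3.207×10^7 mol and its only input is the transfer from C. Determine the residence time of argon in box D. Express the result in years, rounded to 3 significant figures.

3.49×10^6 yr

Box A: F(A→B) = (8.316 + 0.6960) − 2.811 = 6.2010 mol/yr.
Box B: F(B→C) = (6.2010 + 3.199) − 1.557 = 7.8430 mol/yr.
Box C: F(C→D) = (7.8430 + 3.170) − 1.818 = 9.1950 mol/yr.
Box D throughput = its input = 9.1950 mol/yr; τ = 3.207×10^7 / 9.1950 = 3.488×10^6 yr.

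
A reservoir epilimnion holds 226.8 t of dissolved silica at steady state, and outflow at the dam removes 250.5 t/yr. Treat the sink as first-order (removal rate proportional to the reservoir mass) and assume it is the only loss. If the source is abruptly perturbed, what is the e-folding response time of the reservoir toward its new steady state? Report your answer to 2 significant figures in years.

For a linear reservoir the response time equals the residence time τ = M/F.
τ = 226.8 / 250.5 = 0.9054 yr.

0.91 yr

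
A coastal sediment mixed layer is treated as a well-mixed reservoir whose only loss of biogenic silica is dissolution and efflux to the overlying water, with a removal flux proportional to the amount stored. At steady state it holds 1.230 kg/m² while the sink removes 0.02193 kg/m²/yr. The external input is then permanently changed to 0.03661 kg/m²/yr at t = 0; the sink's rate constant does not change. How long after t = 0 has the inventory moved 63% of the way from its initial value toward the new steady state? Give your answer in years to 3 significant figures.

55.8 yr

τ = M₀/F₀ = 1.230/0.02193 = 56.09 yr.
The remaining gap fraction is e^(−t/τ); 63% covered ⇒ e^(−t/τ) = 0.370.
t = −τ ln(0.370) = 56.09 × 0.9943 = 55.77 yr.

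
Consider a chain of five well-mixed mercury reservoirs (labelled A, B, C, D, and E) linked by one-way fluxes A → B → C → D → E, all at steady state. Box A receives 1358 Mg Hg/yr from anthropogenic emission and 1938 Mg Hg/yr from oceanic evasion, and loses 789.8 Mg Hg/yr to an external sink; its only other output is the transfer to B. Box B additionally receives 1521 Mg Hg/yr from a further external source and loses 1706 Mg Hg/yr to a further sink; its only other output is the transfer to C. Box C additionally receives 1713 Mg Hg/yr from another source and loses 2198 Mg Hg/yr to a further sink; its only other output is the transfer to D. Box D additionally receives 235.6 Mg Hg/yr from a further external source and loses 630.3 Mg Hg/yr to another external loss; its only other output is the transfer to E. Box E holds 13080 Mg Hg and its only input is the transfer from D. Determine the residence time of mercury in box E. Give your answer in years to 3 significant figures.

9.07 yr

Box A: F(A→B) = (1358 + 1938) − 789.8 = 2506.2 Mg Hg/yr.
Box B: F(B→C) = (2506.2 + 1521) − 1706 = 2321.2 Mg Hg/yr.
Box C: F(C→D) = (2321.2 + 1713) − 2198 = 1836.2 Mg Hg/yr.
Box D: F(D→E) = (1836.2 + 235.6) − 630.3 = 1441.5 Mg Hg/yr.
Box E throughput = its input = 1441.5 Mg Hg/yr; τ = 13080 / 1441.5 = 9.074 yr.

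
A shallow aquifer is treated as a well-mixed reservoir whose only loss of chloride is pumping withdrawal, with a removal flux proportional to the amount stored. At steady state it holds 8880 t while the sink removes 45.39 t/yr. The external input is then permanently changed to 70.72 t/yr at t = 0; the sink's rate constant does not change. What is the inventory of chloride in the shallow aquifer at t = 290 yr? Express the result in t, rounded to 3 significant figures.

Residence time τ = M₀/F₀ = 195.6 yr. The eventual steady state is M_∞ = M₀·(F₁/F₀) = 8880 × 70.72/45.39 = 13836 t.
The anomaly ΔM(t) = M(t) − M_∞ decays as ΔM₀·e^(−t/τ) with ΔM₀ = 8880 − 13836 = −4956 t.
At t = 290 yr, e^(−t/τ) = e^(−1.482) = 0.2271, so ΔM = −1125 t and M = 13836 − 1125 = 12710 t.

12700 t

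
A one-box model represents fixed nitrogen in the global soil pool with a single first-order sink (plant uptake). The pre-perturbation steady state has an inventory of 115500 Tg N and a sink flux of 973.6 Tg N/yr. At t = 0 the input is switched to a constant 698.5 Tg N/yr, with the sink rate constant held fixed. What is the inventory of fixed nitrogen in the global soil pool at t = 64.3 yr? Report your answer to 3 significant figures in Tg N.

102000 Tg N

The sink rate constant is k = F₀/M₀ = 973.6/115500 = 0.008429 yr⁻¹.
Solving dM/dt = F₁ − kM with M(0) = M₀ gives M(t) = F₁/k + (M₀ − F₁/k)·e^(−kt).
F₁/k = 698.5/0.008429 = 82864 Tg N; kt = 0.008429 × 64.3 = 0.5420, e^(−kt) = 0.5816.
M(64.3) = 82864 + (115500 − 82864) × 0.5816 = 82864 + 18980 = 101840 Tg N.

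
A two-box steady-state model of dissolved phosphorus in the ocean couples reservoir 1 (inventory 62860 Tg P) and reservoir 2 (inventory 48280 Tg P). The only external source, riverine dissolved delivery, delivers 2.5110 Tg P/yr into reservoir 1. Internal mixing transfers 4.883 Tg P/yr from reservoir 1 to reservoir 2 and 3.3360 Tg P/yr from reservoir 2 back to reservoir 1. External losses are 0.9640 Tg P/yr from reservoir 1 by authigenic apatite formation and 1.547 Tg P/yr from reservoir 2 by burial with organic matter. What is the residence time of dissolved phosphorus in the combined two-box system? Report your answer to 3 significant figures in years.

For the system as a whole, the A↔B exchange is internal and contributes nothing to the throughput; only the external sinks remove mass.
M_total = 62860 + 48280 = 111140 Tg P.
ΣF_external_out = 0.9640 + 1.547 = 2.5110 Tg P/yr.
τ = M_total / ΣF_ext = 111140 / 2.5110 = 44260 yr.

44300 yr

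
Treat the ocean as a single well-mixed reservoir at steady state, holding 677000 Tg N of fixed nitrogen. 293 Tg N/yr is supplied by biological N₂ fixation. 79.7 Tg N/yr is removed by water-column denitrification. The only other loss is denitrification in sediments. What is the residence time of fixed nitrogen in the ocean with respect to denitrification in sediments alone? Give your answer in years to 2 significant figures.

At steady state ΣF_in = ΣF_out.
ΣF_in = 293.00 Tg N/yr.
Denitrification in sediments flux = ΣF_in − (79.7) = 293.00 − 79.70 = 213.3 Tg N/yr.
τ = M / F = 677000 / 213.3 = 3174 yr.

3200 yr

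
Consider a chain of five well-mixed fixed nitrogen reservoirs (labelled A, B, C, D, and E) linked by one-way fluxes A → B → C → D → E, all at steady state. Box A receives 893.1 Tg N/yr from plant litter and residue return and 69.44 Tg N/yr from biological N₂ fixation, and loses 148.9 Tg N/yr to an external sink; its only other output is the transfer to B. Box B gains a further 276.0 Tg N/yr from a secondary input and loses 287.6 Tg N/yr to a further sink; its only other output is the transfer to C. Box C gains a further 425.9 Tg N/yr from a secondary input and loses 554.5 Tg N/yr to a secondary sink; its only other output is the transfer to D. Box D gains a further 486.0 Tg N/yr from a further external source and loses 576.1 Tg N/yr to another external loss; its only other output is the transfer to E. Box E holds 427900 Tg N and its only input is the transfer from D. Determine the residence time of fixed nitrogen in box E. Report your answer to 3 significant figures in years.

Box A: F(A→B) = (893.1 + 69.44) − 148.9 = 813.64 Tg N/yr.
Box B: F(B→C) = (813.64 + 276.0) − 287.6 = 802.04 Tg N/yr.
Box C: F(C→D) = (802.04 + 425.9) − 554.5 = 673.44 Tg N/yr.
Box D: F(D→E) = (673.44 + 486.0) − 576.1 = 583.34 Tg N/yr.
Box E throughput = its input = 583.34 Tg N/yr; τ = 427900 / 583.34 = 733.5 yr.

734 yr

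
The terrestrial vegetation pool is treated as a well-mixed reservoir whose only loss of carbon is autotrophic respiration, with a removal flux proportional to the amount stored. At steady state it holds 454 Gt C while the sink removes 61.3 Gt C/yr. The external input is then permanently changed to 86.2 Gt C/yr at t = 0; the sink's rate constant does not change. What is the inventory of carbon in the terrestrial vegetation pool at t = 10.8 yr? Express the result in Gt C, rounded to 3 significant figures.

The sink rate constant is k = F₀/M₀ = 61.3/454 = 0.1350 yr⁻¹.
Solving dM/dt = F₁ − kM with M(0) = M₀ gives M(t) = F₁/k + (M₀ − F₁/k)·e^(−kt).
F₁/k = 86.2/0.1350 = 638.41 Gt C; kt = 0.1350 × 10.8 = 1.458, e^(−kt) = 0.2326.
M(10.8) = 638.41 + (454 − 638.41) × 0.2326 = 638.41 − 42.90 = 595.51 Gt C.

596 Gt C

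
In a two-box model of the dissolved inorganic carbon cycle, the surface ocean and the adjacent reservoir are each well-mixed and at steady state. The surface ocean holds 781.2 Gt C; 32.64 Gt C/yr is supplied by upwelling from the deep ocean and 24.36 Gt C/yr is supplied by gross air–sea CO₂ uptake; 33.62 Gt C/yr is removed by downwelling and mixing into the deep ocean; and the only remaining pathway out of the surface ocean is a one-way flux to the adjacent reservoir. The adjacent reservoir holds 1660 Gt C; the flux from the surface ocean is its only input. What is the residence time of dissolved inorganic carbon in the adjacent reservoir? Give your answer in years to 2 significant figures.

71 yr

Balance the surface ocean: ΣF_in = 32.64 + 24.36 = 57.000 Gt C/yr.
Flux to the adjacent reservoir = ΣF_in − (33.62) = 23.380 Gt C/yr.
At steady state the output of the adjacent reservoir equals its input, 23.380 Gt C/yr.
τ = M / F = 1660 / 23.380 = 71.00 yr.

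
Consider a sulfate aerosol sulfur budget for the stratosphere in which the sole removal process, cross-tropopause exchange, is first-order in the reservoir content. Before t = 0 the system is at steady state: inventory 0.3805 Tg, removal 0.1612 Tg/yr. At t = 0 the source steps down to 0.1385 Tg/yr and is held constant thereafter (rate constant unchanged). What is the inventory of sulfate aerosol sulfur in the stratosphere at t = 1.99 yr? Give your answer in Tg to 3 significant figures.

0.350 Tg

Residence time τ = M₀/F₀ = 2.360 yr. The eventual steady state is M_∞ = M₀·(F₁/F₀) = 0.3805 × 0.1385/0.1612 = 0.32692 Tg.
The anomaly ΔM(t) = M(t) − M_∞ decays as ΔM₀·e^(−t/τ) with ΔM₀ = 0.3805 − 0.32692 = 0.05358 Tg.
At t = 1.99 yr, e^(−t/τ) = e^(−0.8431) = 0.4304, so ΔM = 0.02306 Tg and M = 0.32692 + 0.02306 = 0.34998 Tg.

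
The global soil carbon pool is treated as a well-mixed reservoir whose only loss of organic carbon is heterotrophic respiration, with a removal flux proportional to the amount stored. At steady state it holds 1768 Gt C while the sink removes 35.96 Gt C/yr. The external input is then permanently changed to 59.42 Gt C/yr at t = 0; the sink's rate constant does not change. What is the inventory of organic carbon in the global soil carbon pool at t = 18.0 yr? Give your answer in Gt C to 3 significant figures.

τ = M₀/F₀ = 1768/35.96 = 49.17 yr; rate constant k = 1/τ.
New steady state M_∞ = F₁/k = F₁·τ = 59.42 × 49.17 = 2921.4 Gt C.
M(t) = M_∞ + (M₀ − M_∞)·e^(−t/τ); t/τ = 18.0/49.17 = 0.3661, so e^(−t/τ) = 0.6934.
M(t) = 2921.4 − 1153 × 0.6934 = 2121.6 Gt C.

2120 Gt C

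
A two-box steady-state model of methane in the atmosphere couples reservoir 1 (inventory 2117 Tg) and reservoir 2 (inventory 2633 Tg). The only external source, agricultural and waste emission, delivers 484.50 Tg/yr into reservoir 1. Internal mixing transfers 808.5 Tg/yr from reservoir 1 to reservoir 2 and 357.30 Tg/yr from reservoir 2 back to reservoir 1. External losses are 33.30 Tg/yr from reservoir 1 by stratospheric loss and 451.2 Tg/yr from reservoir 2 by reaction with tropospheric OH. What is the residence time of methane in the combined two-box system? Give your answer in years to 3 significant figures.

For the system as a whole, the A↔B exchange is internal and contributes nothing to the throughput; only the external sinks remove mass.
M_total = 2117 + 2633 = 4750.0 Tg.
ΣF_external_out = 33.30 + 451.2 = 484.50 Tg/yr.
τ = M_total / ΣF_ext = 4750.0 / 484.50 = 9.804 yr.

9.80 yr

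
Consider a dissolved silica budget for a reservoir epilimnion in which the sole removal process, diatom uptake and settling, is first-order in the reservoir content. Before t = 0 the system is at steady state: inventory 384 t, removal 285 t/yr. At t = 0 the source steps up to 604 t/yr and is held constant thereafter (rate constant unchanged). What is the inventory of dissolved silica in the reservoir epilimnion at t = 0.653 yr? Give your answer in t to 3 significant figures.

The sink rate constant is k = F₀/M₀ = 285/384 = 0.7422 yr⁻¹.
Solving dM/dt = F₁ − kM with M(0) = M₀ gives M(t) = F₁/k + (M₀ − F₁/k)·e^(−kt).
F₁/k = 604/0.7422 = 813.81 t; kt = 0.7422 × 0.653 = 0.4846, e^(−kt) = 0.6159.
M(0.653) = 813.81 + (384 − 813.81) × 0.6159 = 813.81 − 264.7 = 549.08 t.

549 t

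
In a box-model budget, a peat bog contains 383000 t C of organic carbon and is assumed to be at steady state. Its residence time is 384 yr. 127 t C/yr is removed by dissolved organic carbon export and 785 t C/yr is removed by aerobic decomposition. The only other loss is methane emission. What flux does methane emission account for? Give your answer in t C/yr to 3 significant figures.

85.4 t C/yr

Total removal F = M/τ = 383000 / 384 = 997.4 t C/yr.
Methane emission = F − (127 + 785) = 997.4 − 912.0 = 85.40 t C/yr.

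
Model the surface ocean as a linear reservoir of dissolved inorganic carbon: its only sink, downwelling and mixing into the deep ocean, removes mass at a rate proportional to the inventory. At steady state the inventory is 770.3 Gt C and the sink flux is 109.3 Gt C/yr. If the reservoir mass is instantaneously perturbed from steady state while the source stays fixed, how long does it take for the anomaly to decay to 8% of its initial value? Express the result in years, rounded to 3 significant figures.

For a linear reservoir the anomaly decays as exp(−t/τ) with τ = M/F = 770.3/109.3 = 7.048 yr.
exp(−t/τ) = 0.08 ⇒ t = −τ ln(0.08) = 7.048 × 2.526 = 17.80 yr.

17.8 yr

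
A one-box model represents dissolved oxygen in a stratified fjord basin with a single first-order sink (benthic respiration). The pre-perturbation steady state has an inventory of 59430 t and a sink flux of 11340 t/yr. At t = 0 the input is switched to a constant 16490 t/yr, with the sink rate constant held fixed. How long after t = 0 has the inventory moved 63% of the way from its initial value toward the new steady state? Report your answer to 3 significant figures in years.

5.21 yr

τ = M₀/F₀ = 59430/11340 = 5.241 yr.
The remaining gap fraction is e^(−t/τ); 63% covered ⇒ e^(−t/τ) = 0.370.
t = −τ ln(0.370) = 5.241 × 0.9943 = 5.211 yr.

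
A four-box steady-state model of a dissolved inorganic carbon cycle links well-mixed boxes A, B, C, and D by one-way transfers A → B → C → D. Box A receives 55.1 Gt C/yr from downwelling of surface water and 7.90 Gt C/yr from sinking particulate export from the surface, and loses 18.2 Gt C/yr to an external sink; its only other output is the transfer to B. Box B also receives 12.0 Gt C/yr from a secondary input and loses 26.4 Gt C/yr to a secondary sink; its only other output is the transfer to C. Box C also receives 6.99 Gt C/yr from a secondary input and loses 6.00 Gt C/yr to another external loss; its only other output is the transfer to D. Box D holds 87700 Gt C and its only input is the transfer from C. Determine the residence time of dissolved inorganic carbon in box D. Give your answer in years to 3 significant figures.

2790 yr

Box A: F(A→B) = (55.1 + 7.90) − 18.2 = 44.800 Gt C/yr.
Box B: F(B→C) = (44.800 + 12.0) − 26.4 = 30.400 Gt C/yr.
Box C: F(C→D) = (30.400 + 6.99) − 6.00 = 31.390 Gt C/yr.
Box D throughput = its input = 31.390 Gt C/yr; τ = 87700 / 31.390 = 2794 yr.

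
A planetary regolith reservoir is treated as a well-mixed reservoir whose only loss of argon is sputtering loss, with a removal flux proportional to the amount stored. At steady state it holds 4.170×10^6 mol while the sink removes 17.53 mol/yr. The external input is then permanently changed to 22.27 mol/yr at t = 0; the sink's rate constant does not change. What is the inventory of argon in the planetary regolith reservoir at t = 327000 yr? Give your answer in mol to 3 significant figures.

5.01×10^6 mol

The sink rate constant is k = F₀/M₀ = 17.53/4.170×10^6 = 4.204×10^-6 yr⁻¹.
Solving dM/dt = F₁ − kM with M(0) = M₀ gives M(t) = F₁/k + (M₀ − F₁/k)·e^(−kt).
F₁/k = 22.27/4.204×10^-6 = 5.2975×10^6 mol; kt = 4.204×10^-6 × 327000 = 1.375, e^(−kt) = 0.2529.
M(327000) = 5.2975×10^6 + (4.170×10^6 − 5.2975×10^6) × 0.2529 = 5.2975×10^6 − 285200 = 5.0124×10^6 mol.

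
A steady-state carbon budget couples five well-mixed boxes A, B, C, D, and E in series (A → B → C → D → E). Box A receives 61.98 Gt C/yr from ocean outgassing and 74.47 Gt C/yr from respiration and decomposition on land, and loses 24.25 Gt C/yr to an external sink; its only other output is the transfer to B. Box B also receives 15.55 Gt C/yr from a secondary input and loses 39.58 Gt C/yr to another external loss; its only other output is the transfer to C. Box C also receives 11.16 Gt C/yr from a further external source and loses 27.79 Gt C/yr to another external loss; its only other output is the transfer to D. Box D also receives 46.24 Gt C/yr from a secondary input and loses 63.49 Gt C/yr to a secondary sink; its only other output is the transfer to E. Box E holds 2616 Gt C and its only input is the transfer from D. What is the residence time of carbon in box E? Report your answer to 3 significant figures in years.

48.2 yr

Box A: F(A→B) = (61.98 + 74.47) − 24.25 = 112.20 Gt C/yr.
Box B: F(B→C) = (112.20 + 15.55) − 39.58 = 88.170 Gt C/yr.
Box C: F(C→D) = (88.170 + 11.16) − 27.79 = 71.540 Gt C/yr.
Box D: F(D→E) = (71.540 + 46.24) − 63.49 = 54.290 Gt C/yr.
Box E throughput = its input = 54.290 Gt C/yr; τ = 2616 / 54.290 = 48.19 yr.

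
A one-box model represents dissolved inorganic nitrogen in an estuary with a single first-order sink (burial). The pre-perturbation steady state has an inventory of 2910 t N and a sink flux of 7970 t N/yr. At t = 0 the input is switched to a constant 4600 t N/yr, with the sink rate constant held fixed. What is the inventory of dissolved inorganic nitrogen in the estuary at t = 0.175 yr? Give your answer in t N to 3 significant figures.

Residence time τ = M₀/F₀ = 0.3651 yr. The eventual steady state is M_∞ = M₀·(F₁/F₀) = 2910 × 4600/7970 = 1679.5 t N.
The anomaly ΔM(t) = M(t) − M_∞ decays as ΔM₀·e^(−t/τ) with ΔM₀ = 2910 − 1679.5 = 1230 t N.
At t = 0.175 yr, e^(−t/τ) = e^(−0.4793) = 0.6192, so ΔM = 761.9 t N and M = 1679.5 + 761.9 = 2441.5 t N.

2440 t N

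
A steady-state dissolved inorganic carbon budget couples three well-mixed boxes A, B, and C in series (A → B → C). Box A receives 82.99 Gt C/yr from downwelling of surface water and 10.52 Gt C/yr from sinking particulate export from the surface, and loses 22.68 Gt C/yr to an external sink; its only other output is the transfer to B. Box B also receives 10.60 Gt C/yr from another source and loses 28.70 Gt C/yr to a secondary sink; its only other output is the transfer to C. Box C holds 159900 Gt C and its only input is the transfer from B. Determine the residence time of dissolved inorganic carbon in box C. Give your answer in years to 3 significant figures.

3030 yr

Box A: F(A→B) = (82.99 + 10.52) − 22.68 = 70.830 Gt C/yr.
Box B: F(B→C) = (70.830 + 10.60) − 28.70 = 52.730 Gt C/yr.
Box C throughput = its input = 52.730 Gt C/yr; τ = 159900 / 52.730 = 3032 yr.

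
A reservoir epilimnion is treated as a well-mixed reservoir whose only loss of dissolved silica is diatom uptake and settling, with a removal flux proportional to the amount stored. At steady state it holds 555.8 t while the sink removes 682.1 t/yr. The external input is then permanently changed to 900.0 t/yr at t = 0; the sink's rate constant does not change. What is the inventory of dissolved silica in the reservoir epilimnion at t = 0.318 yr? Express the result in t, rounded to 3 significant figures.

Residence time τ = M₀/F₀ = 0.8148 yr. The eventual steady state is M_∞ = M₀·(F₁/F₀) = 555.8 × 900.0/682.1 = 733.35 t.
The anomaly ΔM(t) = M(t) − M_∞ decays as ΔM₀·e^(−t/τ) with ΔM₀ = 555.8 − 733.35 = −177.6 t.
At t = 0.318 yr, e^(−t/τ) = e^(−0.3903) = 0.6769, so ΔM = −120.2 t and M = 733.35 − 120.2 = 613.17 t.

613 t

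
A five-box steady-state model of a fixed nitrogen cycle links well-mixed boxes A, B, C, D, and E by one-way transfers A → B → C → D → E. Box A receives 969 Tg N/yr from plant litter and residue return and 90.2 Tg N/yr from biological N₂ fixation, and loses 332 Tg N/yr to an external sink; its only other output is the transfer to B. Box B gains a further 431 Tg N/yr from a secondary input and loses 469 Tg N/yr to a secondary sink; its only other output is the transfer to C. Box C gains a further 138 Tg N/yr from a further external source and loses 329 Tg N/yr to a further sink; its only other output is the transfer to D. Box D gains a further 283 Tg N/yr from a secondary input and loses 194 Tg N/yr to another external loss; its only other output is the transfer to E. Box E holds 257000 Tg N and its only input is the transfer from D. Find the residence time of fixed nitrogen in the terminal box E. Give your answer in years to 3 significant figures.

438 yr

Box A: F(A→B) = (969 + 90.2) − 332 = 727.20 Tg N/yr.
Box B: F(B→C) = (727.20 + 431) − 469 = 689.20 Tg N/yr.
Box C: F(C→D) = (689.20 + 138) − 329 = 498.20 Tg N/yr.
Box D: F(D→E) = (498.20 + 283) − 194 = 587.20 Tg N/yr.
Box E throughput = its input = 587.20 Tg N/yr; τ = 257000 / 587.20 = 437.7 yr.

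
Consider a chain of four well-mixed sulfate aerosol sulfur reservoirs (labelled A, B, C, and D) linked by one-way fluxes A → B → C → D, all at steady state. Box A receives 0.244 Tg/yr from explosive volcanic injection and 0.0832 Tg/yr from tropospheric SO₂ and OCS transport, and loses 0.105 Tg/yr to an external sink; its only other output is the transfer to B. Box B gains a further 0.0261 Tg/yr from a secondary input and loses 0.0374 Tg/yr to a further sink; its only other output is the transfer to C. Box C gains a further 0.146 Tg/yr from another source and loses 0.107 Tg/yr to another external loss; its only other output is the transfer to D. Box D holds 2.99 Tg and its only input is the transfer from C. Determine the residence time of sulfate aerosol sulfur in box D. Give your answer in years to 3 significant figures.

Box A: F(A→B) = (0.244 + 0.0832) − 0.105 = 0.22220 Tg/yr.
Box B: F(B→C) = (0.22220 + 0.0261) − 0.0374 = 0.21090 Tg/yr.
Box C: F(C→D) = (0.21090 + 0.146) − 0.107 = 0.24990 Tg/yr.
Box D throughput = its input = 0.24990 Tg/yr; τ = 2.99 / 0.24990 = 11.96 yr.

12.0 yr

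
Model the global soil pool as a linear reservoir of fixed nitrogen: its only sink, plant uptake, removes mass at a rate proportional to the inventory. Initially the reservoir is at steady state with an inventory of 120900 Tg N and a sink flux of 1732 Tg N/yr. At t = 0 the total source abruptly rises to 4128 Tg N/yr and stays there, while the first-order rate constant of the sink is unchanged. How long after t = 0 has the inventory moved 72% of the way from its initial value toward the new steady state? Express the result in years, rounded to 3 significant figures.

τ = M₀/F₀ = 120900/1732 = 69.80 yr.
The remaining gap fraction is e^(−t/τ); 72% covered ⇒ e^(−t/τ) = 0.280.
t = −τ ln(0.280) = 69.80 × 1.273 = 88.86 yr.

88.9 yr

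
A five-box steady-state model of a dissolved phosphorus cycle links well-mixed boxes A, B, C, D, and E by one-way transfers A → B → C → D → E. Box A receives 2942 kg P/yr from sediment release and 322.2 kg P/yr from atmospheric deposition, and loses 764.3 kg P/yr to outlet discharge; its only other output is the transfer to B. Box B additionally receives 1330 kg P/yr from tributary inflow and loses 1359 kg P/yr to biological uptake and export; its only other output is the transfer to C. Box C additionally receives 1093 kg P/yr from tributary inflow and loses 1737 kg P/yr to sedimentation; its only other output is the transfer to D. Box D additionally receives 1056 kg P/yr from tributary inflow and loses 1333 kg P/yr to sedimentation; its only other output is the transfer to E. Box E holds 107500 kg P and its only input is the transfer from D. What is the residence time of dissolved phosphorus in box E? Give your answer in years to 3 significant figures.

69.4 yr

Box A: F(A→B) = (2942 + 322.2) − 764.3 = 2499.9 kg P/yr.
Box B: F(B→C) = (2499.9 + 1330) − 1359 = 2470.9 kg P/yr.
Box C: F(C→D) = (2470.9 + 1093) − 1737 = 1826.9 kg P/yr.
Box D: F(D→E) = (1826.9 + 1056) − 1333 = 1549.9 kg P/yr.
Box E throughput = its input = 1549.9 kg P/yr; τ = 107500 / 1549.9 = 69.36 yr.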